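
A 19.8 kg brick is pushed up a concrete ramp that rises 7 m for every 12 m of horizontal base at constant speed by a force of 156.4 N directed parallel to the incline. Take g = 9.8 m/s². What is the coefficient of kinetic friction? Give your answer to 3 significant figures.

0.350

At constant speed ΣF = 0 along the incline. The applied 156.4 N acts up the slope; the weight component mg sin 30.26° = 97.771 N and kinetic friction μN both act down the slope.
So 156.4 = 97.771 + μ × 167.608, giving μ = (156.4 − 97.771) / 167.608 = 0.3498.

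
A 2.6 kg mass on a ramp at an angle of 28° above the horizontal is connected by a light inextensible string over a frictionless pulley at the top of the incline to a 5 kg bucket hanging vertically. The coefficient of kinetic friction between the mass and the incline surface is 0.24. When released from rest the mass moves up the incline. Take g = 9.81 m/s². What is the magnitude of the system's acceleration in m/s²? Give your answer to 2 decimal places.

4.17 m/s²

For the mass on the incline: the weight component along the slope is m₁g sin 28° = 2.6 × 9.81 × 0.4695 = 11.975 N and the normal force is N = m₁g cos 28° = 22.520 N.
Kinetic friction opposes the mass's motion up the incline: f = μN = 0.24 × 22.520 = 5.405 N acting down the slope.
Newton's second law for the mass (up-slope positive): T − 11.975 − 5.405 = 2.6 a. For the hanging bucket (downward positive): 5 × 9.81 − T = 5 a.
Adding the two equations eliminates T: 31.670 = 7.6 a, so a = 4.1671 m/s².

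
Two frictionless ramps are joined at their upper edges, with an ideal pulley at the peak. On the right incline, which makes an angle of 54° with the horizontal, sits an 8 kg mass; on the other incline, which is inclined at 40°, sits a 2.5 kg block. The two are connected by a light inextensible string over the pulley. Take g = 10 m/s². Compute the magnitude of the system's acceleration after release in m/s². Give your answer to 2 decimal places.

Resolve each weight along its own incline: the 8 kg mass has component 8 × 10 × sin 54° = 64.721 N down its slope, and the 2.5 kg mass has 2.5 × 10 × sin 40° = 16.070 N down its slope.
The 8 kg side's 64.721 N exceeds the other side's 16.070 N, so that mass slides down and the 2.5 kg mass slides up. Taking that direction as positive, Newton's second law for the whole system gives 64.721 − 16.070 = (8 + 2.5) a, so a = 48.651 / 10.5 = 4.6334 m/s².

4.63 m/s²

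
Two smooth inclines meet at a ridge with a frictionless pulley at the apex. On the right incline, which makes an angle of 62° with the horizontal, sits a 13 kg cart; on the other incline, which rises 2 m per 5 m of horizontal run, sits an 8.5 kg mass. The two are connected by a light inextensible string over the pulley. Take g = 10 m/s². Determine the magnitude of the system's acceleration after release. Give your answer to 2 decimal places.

Resolve each weight along its own incline: the 13 kg mass has component 13 × 10 × sin 62° = 114.783 N down its slope, and the 8.5 kg mass has 8.5 × 10 × sin 21.80° = 31.568 N down its slope.
The 13 kg side's 114.783 N exceeds the other side's 31.568 N, so that mass slides down and the 8.5 kg mass slides up. Taking that direction as positive, Newton's second law for the whole system gives 114.783 − 31.568 = (13 + 8.5) a, so a = 83.215 / 21.5 = 3.8705 m/s².

3.87 m/s²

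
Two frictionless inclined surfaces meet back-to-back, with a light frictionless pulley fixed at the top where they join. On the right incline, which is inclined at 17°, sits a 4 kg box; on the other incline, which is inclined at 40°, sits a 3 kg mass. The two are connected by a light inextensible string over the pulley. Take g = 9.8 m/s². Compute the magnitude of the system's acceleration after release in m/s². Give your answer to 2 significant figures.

1.1 m/s²

Resolve each weight along its own incline: the 4 kg mass has component 4 × 9.8 × sin 17° = 11.461 N down its slope, and the 3 kg mass has 3 × 9.8 × sin 40° = 18.898 N down its slope.
The 3 kg side's 18.898 N exceeds the other side's 11.461 N, so that mass slides down and the 4 kg mass slides up. Taking that direction as positive, Newton's second law for the whole system gives 18.898 − 11.461 = (4 + 3) a, so a = 7.437 / 7 = 1.0624 m/s².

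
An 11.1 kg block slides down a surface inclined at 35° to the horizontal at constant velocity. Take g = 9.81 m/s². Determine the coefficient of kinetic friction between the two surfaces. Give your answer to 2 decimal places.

0.70

At constant velocity the net force along the incline is zero: mg sin 35° = μ mg cos 35°.
So μ = tan 35° = 0.5736 / 0.8192 = 0.7002.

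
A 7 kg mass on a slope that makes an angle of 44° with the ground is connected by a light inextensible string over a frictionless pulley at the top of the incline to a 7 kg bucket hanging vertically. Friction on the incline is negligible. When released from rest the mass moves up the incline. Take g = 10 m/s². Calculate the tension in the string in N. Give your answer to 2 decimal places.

For the mass on the incline: the weight component along the slope is m₁g sin 44° = 7 × 10 × 0.6947 = 48.629 N and the normal force is N = m₁g cos 44° = 50.354 N.
Newton's second law for the mass (up-slope positive): T − 48.629 = 7 a. For the hanging bucket (downward positive): 7 × 10 − T = 7 a.
Adding the two equations eliminates T: 21.371 = 14 a, so a = 1.5265 m/s².
Then from the hanging bucket's equation, T = 7 × (10 − 1.5265) = 59.314 N.

59.31 N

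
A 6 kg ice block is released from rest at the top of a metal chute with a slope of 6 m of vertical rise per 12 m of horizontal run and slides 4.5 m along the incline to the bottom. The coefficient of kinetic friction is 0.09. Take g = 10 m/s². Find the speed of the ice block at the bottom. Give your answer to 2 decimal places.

5.74 m/s

The weight component along the incline is mg sin 26.57° = 26.833 N and the normal force is N = mg cos 26.57° = 53.666 N.
Friction up the slope is f = μN = 0.09 × 53.666 = 4.830 N, so the net downslope force is 26.833 − 4.830 = 22.003 N and a = 22.003 / 6 = 3.6672 m/s².
Starting from rest over a distance of 4.5 m, v² = 2aL = 2 × 3.6672 × 4.5 = 33.0048, so v = 5.7450 m/s.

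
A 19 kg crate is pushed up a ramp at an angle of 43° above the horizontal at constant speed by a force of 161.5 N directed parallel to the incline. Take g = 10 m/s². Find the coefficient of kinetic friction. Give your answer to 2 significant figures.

At constant speed ΣF = 0 along the incline. The applied 161.5 N acts up the slope; the weight component mg sin 43° = 129.580 N and kinetic friction μN both act down the slope.
So 161.5 = 129.580 + μ × 138.957, giving μ = (161.5 − 129.580) / 138.957 = 0.2297.

0.23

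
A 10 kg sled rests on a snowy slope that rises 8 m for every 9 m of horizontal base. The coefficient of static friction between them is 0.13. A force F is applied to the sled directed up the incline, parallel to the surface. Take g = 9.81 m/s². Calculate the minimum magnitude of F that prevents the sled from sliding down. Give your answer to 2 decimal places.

55.64 N

The normal force is N = mg cos 41.63° = 73.321 N. With F at its minimum the sled is on the verge of sliding down, so static friction is at its maximum μ_s N = 0.13 × 73.321 = 9.532 N and acts up the slope.
Equilibrium along the incline: F + μ_s N = mg sin 41.63°, so F = 65.174 − 9.532 = 55.642 N.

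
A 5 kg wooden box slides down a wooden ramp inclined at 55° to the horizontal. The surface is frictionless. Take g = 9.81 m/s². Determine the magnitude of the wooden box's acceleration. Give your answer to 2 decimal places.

Resolving the weight along the incline: the component pulling the wooden box down the slope is mg sin 55° = 5 × 9.81 × 0.8192 = 40.182 N, and the normal force is N = mg cos 55° = 5 × 9.81 × 0.5736 = 28.135 N.
With no friction the net force along the incline is 40.182 N, so a = g sin 55° = 40.182 / 5 = 8.0364 m/s².

8.04 m/s²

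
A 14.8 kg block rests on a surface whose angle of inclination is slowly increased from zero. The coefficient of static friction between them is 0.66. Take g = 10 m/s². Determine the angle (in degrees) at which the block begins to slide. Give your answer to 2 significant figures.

33°

At the threshold of sliding, static friction is at its maximum μ_s N and exactly balances the weight component along the incline: mg sin θ = μ_s mg cos θ.
Hence tan θ = μ_s = 0.66, so θ = arctan(0.66) = 33.4248°.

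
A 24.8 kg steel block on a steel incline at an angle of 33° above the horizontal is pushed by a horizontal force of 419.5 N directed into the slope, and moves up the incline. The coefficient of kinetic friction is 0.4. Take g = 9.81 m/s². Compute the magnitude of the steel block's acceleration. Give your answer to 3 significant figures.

The horizontal push has components F cos 33° = 419.5 × 0.8387 = 351.835 N up the incline and F sin 33° = 419.5 × 0.5446 = 228.460 N pressing into the surface.
The normal force is therefore N = mg cos 33° + F sin 33° = 204.046 + 228.460 = 432.506 N, and kinetic friction down the slope is μN = 0.4 × 432.506 = 173.002 N.
Along the incline: F cos 33° − mg sin 33° − μN = ma, so 351.835 − 132.495 − 173.002 = 24.8 a, giving a = 1.8685 m/s².

1.87 m/s²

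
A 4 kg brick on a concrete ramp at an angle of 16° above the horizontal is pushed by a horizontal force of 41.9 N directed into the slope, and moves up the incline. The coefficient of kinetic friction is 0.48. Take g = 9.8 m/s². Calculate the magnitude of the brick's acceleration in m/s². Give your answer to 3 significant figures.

1.46 m/s²

The horizontal push has components F cos 16° = 41.9 × 0.9613 = 40.278 N up the incline and F sin 16° = 41.9 × 0.2756 = 11.548 N pressing into the surface.
The normal force is therefore N = mg cos 16° + F sin 16° = 37.683 + 11.548 = 49.231 N, and kinetic friction down the slope is μN = 0.48 × 49.231 = 23.631 N.
Along the incline: F cos 16° − mg sin 16° − μN = ma, so 40.278 − 10.804 − 23.631 = 4 a, giving a = 1.4607 m/s².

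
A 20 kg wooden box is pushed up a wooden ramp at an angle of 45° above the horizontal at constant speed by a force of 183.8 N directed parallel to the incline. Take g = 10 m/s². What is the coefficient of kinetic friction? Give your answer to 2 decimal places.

0.30

At constant speed ΣF = 0 along the incline. The applied 183.8 N acts up the slope; the weight component mg sin 45° = 141.421 N and kinetic friction μN both act down the slope.
So 183.8 = 141.421 + μ × 141.421, giving μ = (183.8 − 141.421) / 141.421 = 0.2997.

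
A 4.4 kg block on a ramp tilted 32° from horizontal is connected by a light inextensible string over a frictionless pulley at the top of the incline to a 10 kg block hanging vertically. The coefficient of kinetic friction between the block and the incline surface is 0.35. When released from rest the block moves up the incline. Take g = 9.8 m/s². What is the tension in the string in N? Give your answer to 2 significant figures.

For the block on the incline: the weight component along the slope is m₁g sin 32° = 4.4 × 9.8 × 0.5299 = 22.849 N and the normal force is N = m₁g cos 32° = 36.568 N.
Kinetic friction opposes the block's motion up the incline: f = μN = 0.35 × 36.568 = 12.799 N acting down the slope.
Newton's second law for the block (up-slope positive): T − 22.849 − 12.799 = 4.4 a. For the hanging block (downward positive): 10 × 9.8 − T = 10 a.
Adding the two equations eliminates T: 62.352 = 14.4 a, so a = 4.3300 m/s².
Then from the hanging block's equation, T = 10 × (9.8 − 4.3300) = 54.700 N.

55 N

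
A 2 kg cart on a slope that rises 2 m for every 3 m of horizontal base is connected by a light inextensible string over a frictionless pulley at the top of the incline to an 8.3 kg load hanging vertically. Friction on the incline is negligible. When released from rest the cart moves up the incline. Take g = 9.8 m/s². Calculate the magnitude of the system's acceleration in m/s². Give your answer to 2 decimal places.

For the cart on the incline: the weight component along the slope is m₁g sin 33.69° = 2 × 9.8 × 0.5547 = 10.872 N and the normal force is N = m₁g cos 33.69° = 16.308 N.
Newton's second law for the cart (up-slope positive): T − 10.872 = 2 a. For the hanging load (downward positive): 8.3 × 9.8 − T = 8.3 a.
Adding the two equations eliminates T: 70.468 = 10.3 a, so a = 6.8416 m/s².

6.84 m/s²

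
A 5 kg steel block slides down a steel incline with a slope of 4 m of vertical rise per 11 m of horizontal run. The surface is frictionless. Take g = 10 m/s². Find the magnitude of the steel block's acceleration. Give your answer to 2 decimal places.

Resolving the weight along the incline: the component pulling the steel block down the slope is mg sin 19.98° = 5 × 10 × 0.3417 = 17.085 N, and the normal force is N = mg cos 19.98° = 5 × 10 × 0.9398 = 46.990 N.
With no friction the net force along the incline is 17.085 N, so a = g sin 19.98° = 17.085 / 5 = 3.4170 m/s².

3.42 m/s²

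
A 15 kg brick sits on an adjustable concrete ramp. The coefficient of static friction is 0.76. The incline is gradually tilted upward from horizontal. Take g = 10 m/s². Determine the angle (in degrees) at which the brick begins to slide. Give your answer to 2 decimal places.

37.23°

At the threshold of sliding, static friction is at its maximum μ_s N and exactly balances the weight component along the incline: mg sin θ = μ_s mg cos θ.
Hence tan θ = μ_s = 0.76, so θ = arctan(0.76) = 37.2348°.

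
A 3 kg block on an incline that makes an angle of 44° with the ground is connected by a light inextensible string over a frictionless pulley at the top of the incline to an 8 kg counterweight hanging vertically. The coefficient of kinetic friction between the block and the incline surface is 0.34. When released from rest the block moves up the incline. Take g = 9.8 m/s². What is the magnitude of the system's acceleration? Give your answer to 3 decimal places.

For the block on the incline: the weight component along the slope is m₁g sin 44° = 3 × 9.8 × 0.6947 = 20.424 N and the normal force is N = m₁g cos 44° = 21.149 N.
Kinetic friction opposes the block's motion up the incline: f = μN = 0.34 × 21.149 = 7.191 N acting down the slope.
Newton's second law for the block (up-slope positive): T − 20.424 − 7.191 = 3 a. For the hanging counterweight (downward positive): 8 × 9.8 − T = 8 a.
Adding the two equations eliminates T: 50.785 = 11 a, so a = 4.6168 m/s².

4.617 m/s²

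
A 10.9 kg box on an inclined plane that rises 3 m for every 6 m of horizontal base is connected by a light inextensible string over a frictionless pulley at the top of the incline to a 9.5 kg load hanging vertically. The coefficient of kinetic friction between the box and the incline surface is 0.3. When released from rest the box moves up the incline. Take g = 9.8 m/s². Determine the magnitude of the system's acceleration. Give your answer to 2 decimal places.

For the box on the incline: the weight component along the slope is m₁g sin 26.57° = 10.9 × 9.8 × 0.4472 = 47.770 N and the normal force is N = m₁g cos 26.57° = 95.543 N.
Kinetic friction opposes the box's motion up the incline: f = μN = 0.3 × 95.543 = 28.663 N acting down the slope.
Newton's second law for the box (up-slope positive): T − 47.770 − 28.663 = 10.9 a. For the hanging load (downward positive): 9.5 × 9.8 − T = 9.5 a.
Adding the two equations eliminates T: 16.667 = 20.4 a, so a = 0.8170 m/s².

0.82 m/s²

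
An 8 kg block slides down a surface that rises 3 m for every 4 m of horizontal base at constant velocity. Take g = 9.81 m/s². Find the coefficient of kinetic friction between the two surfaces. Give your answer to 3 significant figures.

0.750

At constant velocity the net force along the incline is zero: mg sin 36.87° = μ mg cos 36.87°.
So μ = tan 36.87° = 0.6000 / 0.8000 = 0.7500.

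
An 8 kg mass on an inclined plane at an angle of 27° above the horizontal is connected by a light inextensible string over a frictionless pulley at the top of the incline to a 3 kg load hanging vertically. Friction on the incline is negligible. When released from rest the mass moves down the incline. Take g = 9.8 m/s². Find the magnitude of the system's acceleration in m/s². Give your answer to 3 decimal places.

For the mass on the incline: the weight component along the slope is m₁g sin 27° = 8 × 9.8 × 0.4540 = 35.594 N and the normal force is N = m₁g cos 27° = 69.855 N.
Newton's second law for the mass (down-slope positive): 35.594 − T = 8 a. For the hanging load (upward positive): T − 3 × 9.8 = 3 a.
Adding the two equations eliminates T: 6.194 = 11 a, so a = 0.5631 m/s².

0.563 m/s²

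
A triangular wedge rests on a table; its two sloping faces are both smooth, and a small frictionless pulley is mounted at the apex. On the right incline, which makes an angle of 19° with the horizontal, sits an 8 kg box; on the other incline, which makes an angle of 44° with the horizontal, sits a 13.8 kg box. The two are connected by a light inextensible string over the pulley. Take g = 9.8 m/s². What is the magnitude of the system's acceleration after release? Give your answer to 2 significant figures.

3.1 m/s²

Resolve each weight along its own incline: the 8 kg mass has component 8 × 9.8 × sin 19° = 25.525 N down its slope, and the 13.8 kg mass has 13.8 × 9.8 × sin 44° = 93.946 N down its slope.
The 13.8 kg side's 93.946 N exceeds the other side's 25.525 N, so that mass slides down and the 8 kg mass slides up. Taking that direction as positive, Newton's second law for the whole system gives 93.946 − 25.525 = (8 + 13.8) a, so a = 68.421 / 21.8 = 3.1386 m/s².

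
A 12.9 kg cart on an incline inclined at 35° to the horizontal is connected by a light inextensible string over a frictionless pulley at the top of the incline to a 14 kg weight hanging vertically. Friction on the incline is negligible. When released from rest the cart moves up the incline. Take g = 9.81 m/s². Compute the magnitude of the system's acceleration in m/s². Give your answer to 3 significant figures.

For the cart on the incline: the weight component along the slope is m₁g sin 35° = 12.9 × 9.81 × 0.5736 = 72.589 N and the normal force is N = m₁g cos 35° = 103.663 N.
Newton's second law for the cart (up-slope positive): T − 72.589 = 12.9 a. For the hanging weight (downward positive): 14 × 9.81 − T = 14 a.
Adding the two equations eliminates T: 64.751 = 26.9 a, so a = 2.4071 m/s².

2.41 m/s²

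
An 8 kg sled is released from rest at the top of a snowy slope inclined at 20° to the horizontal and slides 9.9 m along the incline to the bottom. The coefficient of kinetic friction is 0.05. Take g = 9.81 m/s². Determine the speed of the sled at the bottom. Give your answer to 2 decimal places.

The weight component along the incline is mg sin 20° = 26.842 N and the normal force is N = mg cos 20° = 73.747 N.
Friction up the slope is f = μN = 0.05 × 73.747 = 3.687 N, so the net downslope force is 26.842 − 3.687 = 23.155 N and a = 23.155 / 8 = 2.8944 m/s².
Starting from rest over a distance of 9.9 m, v² = 2aL = 2 × 2.8944 × 9.9 = 57.3091, so v = 7.5703 m/s.

7.57 m/s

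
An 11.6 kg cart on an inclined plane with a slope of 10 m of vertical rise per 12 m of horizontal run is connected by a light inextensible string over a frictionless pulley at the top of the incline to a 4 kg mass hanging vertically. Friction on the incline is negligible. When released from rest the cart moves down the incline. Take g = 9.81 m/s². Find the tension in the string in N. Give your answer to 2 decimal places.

47.86 N

For the cart on the incline: the weight component along the slope is m₁g sin 39.81° = 11.6 × 9.81 × 0.6402 = 72.852 N and the normal force is N = m₁g cos 39.81° = 87.421 N.
Newton's second law for the cart (down-slope positive): 72.852 − T = 11.6 a. For the hanging mass (upward positive): T − 4 × 9.81 = 4 a.
Adding the two equations eliminates T: 33.612 = 15.6 a, so a = 2.1546 m/s².
Then from the hanging mass's equation, T = 4 × (9.81 + 2.1546) = 47.858 N.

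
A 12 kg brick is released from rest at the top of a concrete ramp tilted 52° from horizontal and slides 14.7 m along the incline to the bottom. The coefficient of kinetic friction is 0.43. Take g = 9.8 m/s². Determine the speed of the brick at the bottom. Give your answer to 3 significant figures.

12.3 m/s

The weight component along the incline is mg sin 52° = 92.670 N and the normal force is N = mg cos 52° = 72.402 N.
Friction up the slope is f = μN = 0.43 × 72.402 = 31.133 N, so the net downslope force is 92.670 − 31.133 = 61.537 N and a = 61.537 / 12 = 5.1281 m/s².
Starting from rest over a distance of 14.7 m, v² = 2aL = 2 × 5.1281 × 14.7 = 150.7661, so v = 12.2787 m/s.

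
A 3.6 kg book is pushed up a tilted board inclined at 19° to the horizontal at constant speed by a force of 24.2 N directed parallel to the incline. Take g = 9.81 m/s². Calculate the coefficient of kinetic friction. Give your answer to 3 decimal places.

At constant speed ΣF = 0 along the incline. The applied 24.2 N acts up the slope; the weight component mg sin 19° = 11.498 N and kinetic friction μN both act down the slope.
So 24.2 = 11.498 + μ × 33.392, giving μ = (24.2 − 11.498) / 33.392 = 0.3804.

0.380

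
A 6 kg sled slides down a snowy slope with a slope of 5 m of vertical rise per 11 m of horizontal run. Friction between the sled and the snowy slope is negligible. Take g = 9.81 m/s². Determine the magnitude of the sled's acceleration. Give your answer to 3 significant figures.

Resolving the weight along the incline: the component pulling the sled down the slope is mg sin 24.44° = 6 × 9.81 × 0.4138 = 24.356 N, and the normal force is N = mg cos 24.44° = 6 × 9.81 × 0.9104 = 53.586 N.
With no friction the net force along the incline is 24.356 N, so a = g sin 24.44° = 24.356 / 6 = 4.0593 m/s².

4.06 m/s²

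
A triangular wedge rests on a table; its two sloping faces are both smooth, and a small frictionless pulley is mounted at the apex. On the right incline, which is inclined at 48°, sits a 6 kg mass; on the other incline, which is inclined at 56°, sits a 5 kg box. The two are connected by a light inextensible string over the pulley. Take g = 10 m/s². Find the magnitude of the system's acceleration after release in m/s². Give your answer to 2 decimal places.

Resolve each weight along its own incline: the 6 kg mass has component 6 × 10 × sin 48° = 44.589 N down its slope, and the 5 kg mass has 5 × 10 × sin 56° = 41.452 N down its slope.
The 6 kg side's 44.589 N exceeds the other side's 41.452 N, so that mass slides down and the 5 kg mass slides up. Taking that direction as positive, Newton's second law for the whole system gives 44.589 − 41.452 = (6 + 5) a, so a = 3.137 / 11 = 0.2852 m/s².

0.29 m/s²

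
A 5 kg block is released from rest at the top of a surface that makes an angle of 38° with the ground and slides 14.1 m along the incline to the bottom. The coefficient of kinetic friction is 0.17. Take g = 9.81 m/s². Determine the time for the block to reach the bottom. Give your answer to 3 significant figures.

2.44 s

The weight component along the incline is mg sin 38° = 30.198 N and the normal force is N = mg cos 38° = 38.652 N.
Friction up the slope is f = μN = 0.17 × 38.652 = 6.571 N, so the net downslope force is 30.198 − 6.571 = 23.627 N and a = 23.627 / 5 = 4.7254 m/s².
Starting from rest, L = ½at², so t = √(2L/a) = √(2 × 14.1 / 4.7254) = 2.4429 s.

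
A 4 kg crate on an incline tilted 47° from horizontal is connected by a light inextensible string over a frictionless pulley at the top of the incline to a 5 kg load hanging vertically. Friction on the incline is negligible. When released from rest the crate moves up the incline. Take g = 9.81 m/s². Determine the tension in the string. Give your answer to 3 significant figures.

37.7 N

For the crate on the incline: the weight component along the slope is m₁g sin 47° = 4 × 9.81 × 0.7314 = 28.700 N and the normal force is N = m₁g cos 47° = 26.762 N.
Newton's second law for the crate (up-slope positive): T − 28.700 = 4 a. For the hanging load (downward positive): 5 × 9.81 − T = 5 a.
Adding the two equations eliminates T: 20.350 = 9 a, so a = 2.2611 m/s².
Then from the hanging load's equation, T = 5 × (9.81 − 2.2611) = 37.745 N.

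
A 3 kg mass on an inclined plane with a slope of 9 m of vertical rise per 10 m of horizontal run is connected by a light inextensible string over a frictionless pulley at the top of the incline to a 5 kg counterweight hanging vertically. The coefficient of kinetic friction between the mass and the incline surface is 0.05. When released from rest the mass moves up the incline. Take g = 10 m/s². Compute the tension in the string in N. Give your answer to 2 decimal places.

31.99 N

For the mass on the incline: the weight component along the slope is m₁g sin 41.99° = 3 × 10 × 0.6690 = 20.070 N and the normal force is N = m₁g cos 41.99° = 22.299 N.
Kinetic friction opposes the mass's motion up the incline: f = μN = 0.05 × 22.299 = 1.115 N acting down the slope.
Newton's second law for the mass (up-slope positive): T − 20.070 − 1.115 = 3 a. For the hanging counterweight (downward positive): 5 × 10 − T = 5 a.
Adding the two equations eliminates T: 28.815 = 8 a, so a = 3.6019 m/s².
Then from the hanging counterweight's equation, T = 5 × (10 − 3.6019) = 31.990 N.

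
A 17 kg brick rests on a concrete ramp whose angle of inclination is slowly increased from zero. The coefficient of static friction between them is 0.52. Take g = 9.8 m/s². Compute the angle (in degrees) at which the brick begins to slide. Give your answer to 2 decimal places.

27.47°

At the threshold of sliding, static friction is at its maximum μ_s N and exactly balances the weight component along the incline: mg sin θ = μ_s mg cos θ.
Hence tan θ = μ_s = 0.52, so θ = arctan(0.52) = 27.4744°.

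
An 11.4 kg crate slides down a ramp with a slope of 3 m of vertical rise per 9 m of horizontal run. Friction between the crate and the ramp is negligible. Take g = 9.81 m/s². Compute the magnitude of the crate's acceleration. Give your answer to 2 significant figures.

Resolving the weight along the incline: the component pulling the crate down the slope is mg sin 18.43° = 11.4 × 9.81 × 0.3162 = 35.362 N, and the normal force is N = mg cos 18.43° = 11.4 × 9.81 × 0.9487 = 106.097 N.
With no friction the net force along the incline is 35.362 N, so a = g sin 18.43° = 35.362 / 11.4 = 3.1019 m/s².

3.1 m/s²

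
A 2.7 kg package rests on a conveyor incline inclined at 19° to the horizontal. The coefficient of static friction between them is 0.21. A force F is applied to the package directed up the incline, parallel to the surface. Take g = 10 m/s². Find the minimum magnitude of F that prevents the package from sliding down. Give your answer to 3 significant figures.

3.43 N

The normal force is N = mg cos 19° = 25.529 N. With F at its minimum the package is on the verge of sliding down, so static friction is at its maximum μ_s N = 0.21 × 25.529 = 5.361 N and acts up the slope.
Equilibrium along the incline: F + μ_s N = mg sin 19°, so F = 8.790 − 5.361 = 3.429 N.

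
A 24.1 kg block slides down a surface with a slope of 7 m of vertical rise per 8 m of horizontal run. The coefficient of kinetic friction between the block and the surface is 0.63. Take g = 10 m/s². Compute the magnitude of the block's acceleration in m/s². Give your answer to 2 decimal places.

1.84 m/s²

Resolving the weight along the incline: the component pulling the block down the slope is mg sin 41.19° = 24.1 × 10 × 0.6585 = 158.698 N, and the normal force is N = mg cos 41.19° = 24.1 × 10 × 0.7526 = 181.377 N.
Kinetic friction acts up the slope with magnitude f = μN = 0.63 × 181.377 = 114.268 N.
Net force along the incline is 158.698 − 114.268 = 44.430 N, so a = 44.430 / 24.1 = 1.8436 m/s².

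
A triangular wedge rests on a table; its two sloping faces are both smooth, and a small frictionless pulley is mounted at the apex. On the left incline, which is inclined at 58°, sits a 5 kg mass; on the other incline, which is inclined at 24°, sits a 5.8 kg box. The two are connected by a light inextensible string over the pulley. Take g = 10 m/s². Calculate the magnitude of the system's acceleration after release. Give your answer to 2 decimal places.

Resolve each weight along its own incline: the 5 kg mass has component 5 × 10 × sin 58° = 42.402 N down its slope, and the 5.8 kg mass has 5.8 × 10 × sin 24° = 23.591 N down its slope.
The 5 kg side's 42.402 N exceeds the other side's 23.591 N, so that mass slides down and the 5.8 kg mass slides up. Taking that direction as positive, Newton's second law for the whole system gives 42.402 − 23.591 = (5 + 5.8) a, so a = 18.811 / 10.8 = 1.7418 m/s².

1.74 m/s²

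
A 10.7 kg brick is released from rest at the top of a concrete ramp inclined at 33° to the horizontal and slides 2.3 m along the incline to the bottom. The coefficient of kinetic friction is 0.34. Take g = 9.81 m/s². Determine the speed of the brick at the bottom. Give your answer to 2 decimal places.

The weight component along the incline is mg sin 33° = 57.169 N and the normal force is N = mg cos 33° = 88.033 N.
Friction up the slope is f = μN = 0.34 × 88.033 = 29.931 N, so the net downslope force is 57.169 − 29.931 = 27.238 N and a = 27.238 / 10.7 = 2.5456 m/s².
Starting from rest over a distance of 2.3 m, v² = 2aL = 2 × 2.5456 × 2.3 = 11.7098, so v = 3.4220 m/s.

3.42 m/s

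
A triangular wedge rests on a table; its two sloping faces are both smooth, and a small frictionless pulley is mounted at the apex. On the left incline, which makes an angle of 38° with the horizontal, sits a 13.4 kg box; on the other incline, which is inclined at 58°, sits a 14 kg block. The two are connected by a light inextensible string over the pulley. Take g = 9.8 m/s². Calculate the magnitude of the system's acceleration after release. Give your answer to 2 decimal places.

1.30 m/s²

Resolve each weight along its own incline: the 13.4 kg mass has component 13.4 × 9.8 × sin 38° = 80.849 N down its slope, and the 14 kg mass has 14 × 9.8 × sin 58° = 116.352 N down its slope.
The 14 kg side's 116.352 N exceeds the other side's 80.849 N, so that mass slides down and the 13.4 kg mass slides up. Taking that direction as positive, Newton's second law for the whole system gives 116.352 − 80.849 = (13.4 + 14) a, so a = 35.503 / 27.4 = 1.2957 m/s².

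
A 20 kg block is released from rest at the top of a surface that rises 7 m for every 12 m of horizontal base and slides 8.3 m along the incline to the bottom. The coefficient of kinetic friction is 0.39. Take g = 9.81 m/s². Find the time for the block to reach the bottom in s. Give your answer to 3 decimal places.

The weight component along the incline is mg sin 30.26° = 98.859 N and the normal force is N = mg cos 30.26° = 169.473 N.
Friction up the slope is f = μN = 0.39 × 169.473 = 66.094 N, so the net downslope force is 98.859 − 66.094 = 32.765 N and a = 32.765 / 20 = 1.6382 m/s².
Starting from rest, L = ½at², so t = √(2L/a) = √(2 × 8.3 / 1.6382) = 3.1832 s.

3.183 s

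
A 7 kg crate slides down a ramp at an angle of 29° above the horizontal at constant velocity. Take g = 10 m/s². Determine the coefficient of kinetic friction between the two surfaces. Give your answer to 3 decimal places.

0.554

At constant velocity the net force along the incline is zero: mg sin 29° = μ mg cos 29°.
So μ = tan 29° = 0.4848 / 0.8746 = 0.5543.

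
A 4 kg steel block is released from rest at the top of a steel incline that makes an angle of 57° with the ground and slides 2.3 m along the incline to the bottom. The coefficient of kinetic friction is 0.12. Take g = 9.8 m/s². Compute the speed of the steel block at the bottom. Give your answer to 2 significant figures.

5.9 m/s

The weight component along the incline is mg sin 57° = 32.876 N and the normal force is N = mg cos 57° = 21.350 N.
Friction up the slope is f = μN = 0.12 × 21.350 = 2.562 N, so the net downslope force is 32.876 − 2.562 = 30.314 N and a = 30.314 / 4 = 7.5785 m/s².
Starting from rest over a distance of 2.3 m, v² = 2aL = 2 × 7.5785 × 2.3 = 34.8611, so v = 5.9043 m/s.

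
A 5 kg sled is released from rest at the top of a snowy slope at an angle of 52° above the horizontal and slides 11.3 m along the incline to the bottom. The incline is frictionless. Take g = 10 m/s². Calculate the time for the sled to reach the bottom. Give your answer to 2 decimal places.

1.69 s

The weight component along the incline is mg sin 52° = 39.401 N and the normal force is N = mg cos 52° = 30.783 N.
With no friction, a = g sin 52° = 7.8801 m/s².
Starting from rest, L = ½at², so t = √(2L/a) = √(2 × 11.3 / 7.8801) = 1.6935 s.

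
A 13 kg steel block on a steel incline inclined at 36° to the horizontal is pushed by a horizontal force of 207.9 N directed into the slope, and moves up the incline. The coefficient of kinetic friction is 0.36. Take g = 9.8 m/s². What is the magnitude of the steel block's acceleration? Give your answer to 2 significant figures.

0.94 m/s²

The horizontal push has components F cos 36° = 207.9 × 0.8090 = 168.191 N up the incline and F sin 36° = 207.9 × 0.5878 = 122.204 N pressing into the surface.
The normal force is therefore N = mg cos 36° + F sin 36° = 103.067 + 122.204 = 225.271 N, and kinetic friction down the slope is μN = 0.36 × 225.271 = 81.098 N.
Along the incline: F cos 36° − mg sin 36° − μN = ma, so 168.191 − 74.886 − 81.098 = 13 a, giving a = 0.9390 m/s².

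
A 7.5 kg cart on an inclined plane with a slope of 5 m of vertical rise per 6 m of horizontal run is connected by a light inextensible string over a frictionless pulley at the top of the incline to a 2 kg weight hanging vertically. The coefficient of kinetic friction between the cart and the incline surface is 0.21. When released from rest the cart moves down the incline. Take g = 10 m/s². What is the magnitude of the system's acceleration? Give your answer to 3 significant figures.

1.68 m/s²

For the cart on the incline: the weight component along the slope is m₁g sin 39.81° = 7.5 × 10 × 0.6402 = 48.015 N and the normal force is N = m₁g cos 39.81° = 57.617 N.
Kinetic friction opposes the cart's motion down the incline: f = μN = 0.21 × 57.617 = 12.100 N acting up the slope.
Newton's second law for the cart (down-slope positive): 48.015 − 12.100 − T = 7.5 a. For the hanging weight (upward positive): T − 2 × 10 = 2 a.
Adding the two equations eliminates T: 15.915 = 9.5 a, so a = 1.6753 m/s².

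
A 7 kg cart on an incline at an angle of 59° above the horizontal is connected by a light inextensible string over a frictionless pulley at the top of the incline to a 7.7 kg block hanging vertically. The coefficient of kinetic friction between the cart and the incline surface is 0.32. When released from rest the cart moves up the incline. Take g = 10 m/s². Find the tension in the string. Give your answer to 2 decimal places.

74.14 N

For the cart on the incline: the weight component along the slope is m₁g sin 59° = 7 × 10 × 0.8572 = 60.004 N and the normal force is N = m₁g cos 59° = 36.053 N.
Kinetic friction opposes the cart's motion up the incline: f = μN = 0.32 × 36.053 = 11.537 N acting down the slope.
Newton's second law for the cart (up-slope positive): T − 60.004 − 11.537 = 7 a. For the hanging block (downward positive): 7.7 × 10 − T = 7.7 a.
Adding the two equations eliminates T: 5.459 = 14.7 a, so a = 0.3714 m/s².
Then from the hanging block's equation, T = 7.7 × (10 − 0.3714) = 74.140 N.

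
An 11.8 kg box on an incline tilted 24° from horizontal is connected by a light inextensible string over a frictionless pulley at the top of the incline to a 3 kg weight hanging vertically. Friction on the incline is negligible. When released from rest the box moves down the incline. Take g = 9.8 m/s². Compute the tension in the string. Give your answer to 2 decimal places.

For the box on the incline: the weight component along the slope is m₁g sin 24° = 11.8 × 9.8 × 0.4067 = 47.031 N and the normal force is N = m₁g cos 24° = 105.642 N.
Newton's second law for the box (down-slope positive): 47.031 − T = 11.8 a. For the hanging weight (upward positive): T − 3 × 9.8 = 3 a.
Adding the two equations eliminates T: 17.631 = 14.8 a, so a = 1.1913 m/s².
Then from the hanging weight's equation, T = 3 × (9.8 + 1.1913) = 32.974 N.

32.97 N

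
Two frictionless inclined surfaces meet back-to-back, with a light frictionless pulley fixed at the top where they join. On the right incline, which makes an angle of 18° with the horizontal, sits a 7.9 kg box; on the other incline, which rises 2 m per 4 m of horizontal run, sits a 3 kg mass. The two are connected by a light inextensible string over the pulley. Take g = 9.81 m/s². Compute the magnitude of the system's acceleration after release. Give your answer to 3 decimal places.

Resolve each weight along its own incline: the 7.9 kg mass has component 7.9 × 9.81 × sin 18° = 23.949 N down its slope, and the 3 kg mass has 3 × 9.81 × sin 26.57° = 13.161 N down its slope.
The 7.9 kg side's 23.949 N exceeds the other side's 13.161 N, so that mass slides down and the 3 kg mass slides up. Taking that direction as positive, Newton's second law for the whole system gives 23.949 − 13.161 = (7.9 + 3) a, so a = 10.788 / 10.9 = 0.9897 m/s².

0.990 m/s²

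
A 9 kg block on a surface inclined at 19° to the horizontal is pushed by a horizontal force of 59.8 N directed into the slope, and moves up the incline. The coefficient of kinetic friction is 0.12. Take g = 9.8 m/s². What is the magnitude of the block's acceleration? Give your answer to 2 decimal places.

1.72 m/s²

The horizontal push has components F cos 19° = 59.8 × 0.9455 = 56.541 N up the incline and F sin 19° = 59.8 × 0.3256 = 19.471 N pressing into the surface.
The normal force is therefore N = mg cos 19° + F sin 19° = 83.393 + 19.471 = 102.864 N, and kinetic friction down the slope is μN = 0.12 × 102.864 = 12.344 N.
Along the incline: F cos 19° − mg sin 19° − μN = ma, so 56.541 − 28.718 − 12.344 = 9 a, giving a = 1.7199 m/s².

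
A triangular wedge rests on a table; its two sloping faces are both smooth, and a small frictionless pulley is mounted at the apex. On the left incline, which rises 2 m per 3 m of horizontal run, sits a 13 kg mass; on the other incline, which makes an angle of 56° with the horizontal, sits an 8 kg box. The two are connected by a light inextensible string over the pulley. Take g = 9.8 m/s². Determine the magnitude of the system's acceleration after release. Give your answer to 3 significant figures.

0.270 m/s²

Resolve each weight along its own incline: the 13 kg mass has component 13 × 9.8 × sin 33.69° = 70.669 N down its slope, and the 8 kg mass has 8 × 9.8 × sin 56° = 64.997 N down its slope.
The 13 kg side's 70.669 N exceeds the other side's 64.997 N, so that mass slides down and the 8 kg mass slides up. Taking that direction as positive, Newton's second law for the whole system gives 70.669 − 64.997 = (13 + 8) a, so a = 5.672 / 21 = 0.2701 m/s².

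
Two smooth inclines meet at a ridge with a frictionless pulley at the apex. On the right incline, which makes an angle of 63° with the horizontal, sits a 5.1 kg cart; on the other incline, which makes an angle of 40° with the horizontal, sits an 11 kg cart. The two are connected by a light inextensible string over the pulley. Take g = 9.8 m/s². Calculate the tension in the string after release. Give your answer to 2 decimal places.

52.38 N

Resolve each weight along its own incline: the 5.1 kg mass has component 5.1 × 9.8 × sin 63° = 44.533 N down its slope, and the 11 kg mass has 11 × 9.8 × sin 40° = 69.293 N down its slope.
The 11 kg side's 69.293 N exceeds the other side's 44.533 N, so that mass slides down and the 5.1 kg mass slides up. Taking that direction as positive, Newton's second law for the whole system gives 69.293 − 44.533 = (5.1 + 11) a, so a = 24.760 / 16.1 = 1.5379 m/s².
For the 5.1 kg mass (up-slope positive): T − 44.533 = 5.1 × 1.5379, so T = 52.376 N.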